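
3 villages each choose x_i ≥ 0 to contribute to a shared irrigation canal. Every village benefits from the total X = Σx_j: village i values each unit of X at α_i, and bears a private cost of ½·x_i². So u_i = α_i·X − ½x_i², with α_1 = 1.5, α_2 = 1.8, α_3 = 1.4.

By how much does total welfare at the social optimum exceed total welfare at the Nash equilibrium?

Village i's FOC: ∂u_i/∂x_i = α_i − x_i = 0, so x_i* = α_i.
NE contributions = (1.5, 1.8, 1.4); X = 4.7.
W^NE = (Σα)·X − ½Σα_i² = 4.7² − ½·7.45 = 18.365.
Planner sets x_i = Σα_j = 4.7 for every i, so X^SO = 3·4.7 = 14.1.
W^SO = (Σα)·X^SO − ½·3·(Σα)² = (3/2)·4.7² = 33.135.
Deadweight loss = W^SO − W^NE = 14.77.

14.77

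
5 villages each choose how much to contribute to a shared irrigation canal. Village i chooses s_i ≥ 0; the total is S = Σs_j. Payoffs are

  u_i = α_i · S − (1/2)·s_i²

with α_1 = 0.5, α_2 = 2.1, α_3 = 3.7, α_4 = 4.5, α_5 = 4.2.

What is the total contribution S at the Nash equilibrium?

15

Village i's FOC: ∂u_i/∂s_i = α_i − s_i = 0, so s_i* = α_i.
NE contributions = (0.5, 2.1, 3.7, 4.5, 4.2); S = 15.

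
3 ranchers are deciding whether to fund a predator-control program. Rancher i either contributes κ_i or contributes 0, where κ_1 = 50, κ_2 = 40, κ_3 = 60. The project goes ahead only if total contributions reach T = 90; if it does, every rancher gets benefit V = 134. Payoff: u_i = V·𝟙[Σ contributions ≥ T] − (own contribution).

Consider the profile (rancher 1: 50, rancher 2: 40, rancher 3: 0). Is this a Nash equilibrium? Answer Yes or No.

Yes

Total = 90 ≥ 90: provided.
Rancher 1 (pledges 50, payoff 84): dropping to 0 → total 40, payoff 0. No gain.
Rancher 2 (pledges 40, payoff 94): dropping to 0 → total 50, payoff 0. No gain.
Rancher 3 (pledges 0, payoff 134): pledging 60 → total 150, payoff 74. No gain.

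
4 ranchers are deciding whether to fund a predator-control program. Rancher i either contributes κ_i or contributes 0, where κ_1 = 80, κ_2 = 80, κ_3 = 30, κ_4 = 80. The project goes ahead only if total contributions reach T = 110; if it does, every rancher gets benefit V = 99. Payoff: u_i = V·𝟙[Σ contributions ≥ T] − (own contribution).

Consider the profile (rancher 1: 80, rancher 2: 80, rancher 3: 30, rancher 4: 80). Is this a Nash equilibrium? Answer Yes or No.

No

Total = 270 ≥ 110: provided.
Rancher 1 (pledges 80, payoff 19): dropping to 0 → total 190, payoff 99. Profitable deviation.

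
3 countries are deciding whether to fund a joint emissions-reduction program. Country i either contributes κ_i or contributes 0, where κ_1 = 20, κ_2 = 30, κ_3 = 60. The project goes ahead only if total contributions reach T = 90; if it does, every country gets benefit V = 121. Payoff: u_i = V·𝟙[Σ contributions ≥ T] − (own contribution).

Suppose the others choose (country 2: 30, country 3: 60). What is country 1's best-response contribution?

0

Others' total = 90 ≥ 90; contributing adds cost 20 for no extra benefit.
Best response: 0.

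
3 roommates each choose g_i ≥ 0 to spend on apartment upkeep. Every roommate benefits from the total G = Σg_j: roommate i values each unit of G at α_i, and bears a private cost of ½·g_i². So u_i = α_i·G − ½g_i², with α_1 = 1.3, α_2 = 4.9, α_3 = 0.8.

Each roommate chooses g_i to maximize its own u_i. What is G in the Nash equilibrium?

Roommate i's FOC: ∂u_i/∂g_i = α_i − g_i = 0, so g_i* = α_i.
NE contributions = (1.3, 4.9, 0.8); G = 7.

7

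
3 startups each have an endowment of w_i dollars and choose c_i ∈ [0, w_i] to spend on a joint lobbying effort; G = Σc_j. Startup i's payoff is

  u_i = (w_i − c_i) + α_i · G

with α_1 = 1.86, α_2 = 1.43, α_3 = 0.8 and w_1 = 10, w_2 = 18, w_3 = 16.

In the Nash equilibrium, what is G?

28

∂u_i/∂c_i = α_i − 1, so startup i contributes w_i if α_i > 1, else 0.
α_i > 1 for i ∈ {1, 2}; NE contributions (10, 18, 0), G = 28.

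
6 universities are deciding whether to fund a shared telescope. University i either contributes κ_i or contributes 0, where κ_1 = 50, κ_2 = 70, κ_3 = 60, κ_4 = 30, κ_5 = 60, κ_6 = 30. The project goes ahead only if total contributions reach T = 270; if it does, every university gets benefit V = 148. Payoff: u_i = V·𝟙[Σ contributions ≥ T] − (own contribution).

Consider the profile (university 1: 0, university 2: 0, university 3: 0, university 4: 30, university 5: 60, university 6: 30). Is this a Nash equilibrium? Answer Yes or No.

No

Total = 120 < 270: not provided.
University 1 (pledges 0, payoff 0): pledging 50 → total 170, payoff -50. No gain.
University 2 (pledges 0, payoff 0): pledging 70 → total 190, payoff -70. No gain.
University 3 (pledges 0, payoff 0): pledging 60 → total 180, payoff -60. No gain.
University 4 (pledges 30, payoff -30): dropping to 0 → total 90, payoff 0. Profitable deviation.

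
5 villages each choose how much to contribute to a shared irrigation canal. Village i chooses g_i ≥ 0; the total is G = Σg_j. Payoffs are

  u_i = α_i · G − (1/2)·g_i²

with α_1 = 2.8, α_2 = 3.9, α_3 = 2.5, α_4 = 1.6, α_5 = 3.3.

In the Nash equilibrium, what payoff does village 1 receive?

35.56

Village i's FOC: ∂u_i/∂g_i = α_i − g_i = 0, so g_i* = α_i.
NE contributions = (2.8, 3.9, 2.5, 1.6, 3.3); G = 14.1.
u_1 = α_1·G − ½·(g_1)² = 2.8·14.1 − ½·2.8² = 35.56.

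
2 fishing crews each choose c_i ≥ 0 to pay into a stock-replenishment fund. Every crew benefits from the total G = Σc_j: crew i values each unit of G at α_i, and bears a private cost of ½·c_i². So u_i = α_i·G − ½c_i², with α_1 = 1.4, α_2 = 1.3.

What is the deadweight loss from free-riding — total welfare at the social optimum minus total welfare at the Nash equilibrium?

Crew i's FOC: ∂u_i/∂c_i = α_i − c_i = 0, so c_i* = α_i.
NE contributions = (1.4, 1.3); G = 2.7.
W^NE = (Σα)·G − ½Σα_i² = 2.7² − ½·3.65 = 5.465.
Planner sets c_i = Σα_j = 2.7 for every i, so G^SO = 2·2.7 = 5.4.
W^SO = (Σα)·G^SO − ½·2·(Σα)² = (2/2)·2.7² = 7.29.
Deadweight loss = W^SO − W^NE = 1.825.

1.825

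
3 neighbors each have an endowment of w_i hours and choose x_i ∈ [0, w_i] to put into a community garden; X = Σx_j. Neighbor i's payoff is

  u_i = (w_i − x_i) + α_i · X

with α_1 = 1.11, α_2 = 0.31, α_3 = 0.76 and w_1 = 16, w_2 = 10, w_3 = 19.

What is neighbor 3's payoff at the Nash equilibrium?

∂u_i/∂x_i = α_i − 1, so neighbor i contributes w_i if α_i > 1, else 0.
α_i > 1 for i ∈ {1}; NE contributions (16, 0, 0), X = 16.
u_3 = (19 − 0) + 0.76·16 = 31.16.

31.16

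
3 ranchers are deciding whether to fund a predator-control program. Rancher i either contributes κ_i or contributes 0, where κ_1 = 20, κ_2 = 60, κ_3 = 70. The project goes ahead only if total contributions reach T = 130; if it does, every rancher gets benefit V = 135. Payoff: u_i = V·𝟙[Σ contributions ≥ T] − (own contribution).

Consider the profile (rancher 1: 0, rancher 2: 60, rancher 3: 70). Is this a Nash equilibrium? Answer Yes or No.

Total = 130 ≥ 130: provided.
Rancher 1 (pledges 0, payoff 135): pledging 20 → total 150, payoff 115. No gain.
Rancher 2 (pledges 60, payoff 75): dropping to 0 → total 70, payoff 0. No gain.
Rancher 3 (pledges 70, payoff 65): dropping to 0 → total 60, payoff 0. No gain.

Yes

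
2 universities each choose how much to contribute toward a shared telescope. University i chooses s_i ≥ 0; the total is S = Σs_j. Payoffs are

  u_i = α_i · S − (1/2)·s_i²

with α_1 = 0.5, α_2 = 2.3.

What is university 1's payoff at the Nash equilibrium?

University i's FOC: ∂u_i/∂s_i = α_i − s_i = 0, so s_i* = α_i.
NE contributions = (0.5, 2.3); S = 2.8.
u_1 = α_1·S − ½·(s_1)² = 0.5·2.8 − ½·0.5² = 1.275.

1.275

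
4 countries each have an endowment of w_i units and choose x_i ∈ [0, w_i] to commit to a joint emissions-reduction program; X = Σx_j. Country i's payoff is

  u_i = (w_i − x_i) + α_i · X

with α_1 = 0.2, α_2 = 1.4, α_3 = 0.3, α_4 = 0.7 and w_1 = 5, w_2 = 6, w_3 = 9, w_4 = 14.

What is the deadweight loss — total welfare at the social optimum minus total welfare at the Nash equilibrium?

∂u_i/∂x_i = α_i − 1, so country i contributes w_i if α_i > 1, else 0.
α_i > 1 for i ∈ {2}; NE contributions (0, 6, 0, 0), X = 6.
W^NE = Σw_i − X^NE + (Σα_i)·X^NE = 34 + 1.6·6 = 43.6.
Planner: ∂(Σu_j)/∂x_i = Σα_j − 1 = 1.6 > 0, so everyone contributes w_i; X^SO = 34, W^SO = 34 + 1.6·34 = 88.4.
Deadweight loss = 44.8.

44.8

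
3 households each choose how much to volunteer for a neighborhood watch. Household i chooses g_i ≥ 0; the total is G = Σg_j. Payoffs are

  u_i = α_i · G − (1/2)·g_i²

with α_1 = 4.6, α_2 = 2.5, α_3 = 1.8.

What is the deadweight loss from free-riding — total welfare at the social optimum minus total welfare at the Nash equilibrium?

54.93

Household i's FOC: ∂u_i/∂g_i = α_i − g_i = 0, so g_i* = α_i.
NE contributions = (4.6, 2.5, 1.8); G = 8.9.
W^NE = (Σα)·G − ½Σα_i² = 8.9² − ½·30.65 = 63.885.
Planner sets g_i = Σα_j = 8.9 for every i, so G^SO = 3·8.9 = 26.7.
W^SO = (Σα)·G^SO − ½·3·(Σα)² = (3/2)·8.9² = 118.815.
Deadweight loss = W^SO − W^NE = 54.93.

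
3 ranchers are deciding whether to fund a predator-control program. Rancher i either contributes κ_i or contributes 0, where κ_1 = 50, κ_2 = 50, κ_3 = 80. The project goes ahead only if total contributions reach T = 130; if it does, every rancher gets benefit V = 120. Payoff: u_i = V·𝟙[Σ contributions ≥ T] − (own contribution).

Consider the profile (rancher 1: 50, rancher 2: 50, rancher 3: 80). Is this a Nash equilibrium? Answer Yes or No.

No

Total = 180 ≥ 130: provided.
Rancher 1 (pledges 50, payoff 70): dropping to 0 → total 130, payoff 120. Profitable deviation.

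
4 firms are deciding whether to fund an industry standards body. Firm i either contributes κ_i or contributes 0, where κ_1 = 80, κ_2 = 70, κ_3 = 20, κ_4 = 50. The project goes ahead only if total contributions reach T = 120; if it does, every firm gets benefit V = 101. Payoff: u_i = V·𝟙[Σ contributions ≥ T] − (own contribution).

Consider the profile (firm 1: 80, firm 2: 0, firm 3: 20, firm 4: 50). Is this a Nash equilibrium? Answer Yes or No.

Total = 150 ≥ 120: provided.
Firm 1 (pledges 80, payoff 21): dropping to 0 → total 70, payoff 0. No gain.
Firm 2 (pledges 0, payoff 101): pledging 70 → total 220, payoff 31. No gain.
Firm 3 (pledges 20, payoff 81): dropping to 0 → total 130, payoff 101. Profitable deviation.

No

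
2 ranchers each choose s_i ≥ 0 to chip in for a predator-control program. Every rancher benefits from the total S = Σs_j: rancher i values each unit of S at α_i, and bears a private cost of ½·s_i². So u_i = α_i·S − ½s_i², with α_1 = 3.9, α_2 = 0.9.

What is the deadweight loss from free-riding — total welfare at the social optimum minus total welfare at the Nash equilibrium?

Rancher i's FOC: ∂u_i/∂s_i = α_i − s_i = 0, so s_i* = α_i.
NE contributions = (3.9, 0.9); S = 4.8.
W^NE = (Σα)·S − ½Σα_i² = 4.8² − ½·16.02 = 15.03.
Planner sets s_i = Σα_j = 4.8 for every i, so S^SO = 2·4.8 = 9.6.
W^SO = (Σα)·S^SO − ½·2·(Σα)² = (2/2)·4.8² = 23.04.
Deadweight loss = W^SO − W^NE = 8.01.

8.01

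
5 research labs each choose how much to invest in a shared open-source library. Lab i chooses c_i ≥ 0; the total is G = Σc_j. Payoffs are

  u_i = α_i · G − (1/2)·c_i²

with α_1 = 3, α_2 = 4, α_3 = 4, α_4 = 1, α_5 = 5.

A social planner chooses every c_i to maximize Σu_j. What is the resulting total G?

85

Planner FOC: ∂(Σu_j)/∂c_i = (Σα_j) − c_i = 0, so c_i^SO = Σα_j = 17 for every i; G^SO = 85.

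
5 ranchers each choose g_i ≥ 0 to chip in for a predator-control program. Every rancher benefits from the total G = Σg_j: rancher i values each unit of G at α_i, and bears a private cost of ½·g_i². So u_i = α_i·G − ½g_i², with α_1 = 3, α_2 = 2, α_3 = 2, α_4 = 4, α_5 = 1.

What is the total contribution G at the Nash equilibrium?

Rancher i's FOC: ∂u_i/∂g_i = α_i − g_i = 0, so g_i* = α_i.
NE contributions = (3, 2, 2, 4, 1); G = 12.

12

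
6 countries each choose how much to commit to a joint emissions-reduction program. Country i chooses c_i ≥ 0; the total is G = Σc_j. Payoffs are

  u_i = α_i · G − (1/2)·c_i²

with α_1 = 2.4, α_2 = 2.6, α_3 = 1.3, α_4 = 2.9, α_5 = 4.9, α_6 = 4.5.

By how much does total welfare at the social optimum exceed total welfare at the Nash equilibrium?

725.36

Country i's FOC: ∂u_i/∂c_i = α_i − c_i = 0, so c_i* = α_i.
NE contributions = (2.4, 2.6, 1.3, 2.9, 4.9, 4.5); G = 18.6.
W^NE = (Σα)·G − ½Σα_i² = 18.6² − ½·66.88 = 312.52.
Planner sets c_i = Σα_j = 18.6 for every i, so G^SO = 6·18.6 = 111.6.
W^SO = (Σα)·G^SO − ½·6·(Σα)² = (6/2)·18.6² = 1037.88.
Deadweight loss = W^SO − W^NE = 725.36.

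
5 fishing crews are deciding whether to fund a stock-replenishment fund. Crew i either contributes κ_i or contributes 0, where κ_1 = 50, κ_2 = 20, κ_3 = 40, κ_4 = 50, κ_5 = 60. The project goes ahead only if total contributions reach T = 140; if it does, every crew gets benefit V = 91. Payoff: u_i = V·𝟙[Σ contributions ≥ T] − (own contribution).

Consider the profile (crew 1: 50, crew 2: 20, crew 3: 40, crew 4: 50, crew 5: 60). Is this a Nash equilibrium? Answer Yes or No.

Total = 220 ≥ 140: provided.
Crew 1 (pledges 50, payoff 41): dropping to 0 → total 170, payoff 91. Profitable deviation.

No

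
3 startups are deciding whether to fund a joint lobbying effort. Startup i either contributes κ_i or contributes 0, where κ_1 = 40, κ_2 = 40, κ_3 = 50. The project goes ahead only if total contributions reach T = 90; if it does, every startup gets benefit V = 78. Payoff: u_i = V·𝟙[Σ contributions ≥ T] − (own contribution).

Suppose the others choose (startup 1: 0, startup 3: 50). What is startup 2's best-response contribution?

Others' total = 50. Contributing 40 brings total to 90 ≥ 90: gain V − κ_2 = 38.
Best response: 40.

40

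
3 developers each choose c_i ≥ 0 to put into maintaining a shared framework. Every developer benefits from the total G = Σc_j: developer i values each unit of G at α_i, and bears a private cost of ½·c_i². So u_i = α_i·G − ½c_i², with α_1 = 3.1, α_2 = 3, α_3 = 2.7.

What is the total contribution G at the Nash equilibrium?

Developer i's FOC: ∂u_i/∂c_i = α_i − c_i = 0, so c_i* = α_i.
NE contributions = (3.1, 3, 2.7); G = 8.8.

8.8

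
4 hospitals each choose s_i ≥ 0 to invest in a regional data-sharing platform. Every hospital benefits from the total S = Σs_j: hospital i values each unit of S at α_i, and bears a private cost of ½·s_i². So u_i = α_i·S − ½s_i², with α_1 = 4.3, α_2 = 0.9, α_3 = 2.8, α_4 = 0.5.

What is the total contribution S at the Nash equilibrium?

8.5

Hospital i's FOC: ∂u_i/∂s_i = α_i − s_i = 0, so s_i* = α_i.
NE contributions = (4.3, 0.9, 2.8, 0.5); S = 8.5.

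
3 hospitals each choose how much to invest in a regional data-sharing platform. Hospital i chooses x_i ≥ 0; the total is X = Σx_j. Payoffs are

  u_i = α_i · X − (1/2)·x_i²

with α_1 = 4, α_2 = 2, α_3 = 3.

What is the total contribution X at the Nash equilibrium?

Hospital i's FOC: ∂u_i/∂x_i = α_i − x_i = 0, so x_i* = α_i.
NE contributions = (4, 2, 3); X = 9.

9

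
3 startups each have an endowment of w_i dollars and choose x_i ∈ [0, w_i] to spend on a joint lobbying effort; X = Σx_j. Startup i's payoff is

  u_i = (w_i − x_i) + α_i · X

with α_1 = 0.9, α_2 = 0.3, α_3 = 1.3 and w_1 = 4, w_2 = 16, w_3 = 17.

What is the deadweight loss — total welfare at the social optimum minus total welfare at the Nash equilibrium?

30

∂u_i/∂x_i = α_i − 1, so startup i contributes w_i if α_i > 1, else 0.
α_i > 1 for i ∈ {3}; NE contributions (0, 0, 17), X = 17.
W^NE = Σw_i − X^NE + (Σα_i)·X^NE = 37 + 1.5·17 = 62.5.
Planner: ∂(Σu_j)/∂x_i = Σα_j − 1 = 1.5 > 0, so everyone contributes w_i; X^SO = 37, W^SO = 37 + 1.5·37 = 92.5.
Deadweight loss = 30.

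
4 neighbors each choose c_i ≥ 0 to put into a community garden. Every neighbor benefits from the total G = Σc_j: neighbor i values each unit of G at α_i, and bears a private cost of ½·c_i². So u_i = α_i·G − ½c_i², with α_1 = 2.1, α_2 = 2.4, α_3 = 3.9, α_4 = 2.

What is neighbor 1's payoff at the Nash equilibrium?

Neighbor i's FOC: ∂u_i/∂c_i = α_i − c_i = 0, so c_i* = α_i.
NE contributions = (2.1, 2.4, 3.9, 2); G = 10.4.
u_1 = α_1·G − ½·(c_1)² = 2.1·10.4 − ½·2.1² = 19.635.

19.635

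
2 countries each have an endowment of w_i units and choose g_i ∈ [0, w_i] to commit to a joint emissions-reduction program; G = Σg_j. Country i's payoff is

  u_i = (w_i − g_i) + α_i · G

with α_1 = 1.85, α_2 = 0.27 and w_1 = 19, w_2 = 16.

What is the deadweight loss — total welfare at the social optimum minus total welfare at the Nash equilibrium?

∂u_i/∂g_i = α_i − 1, so country i contributes w_i if α_i > 1, else 0.
α_i > 1 for i ∈ {1}; NE contributions (19, 0), G = 19.
W^NE = Σw_i − G^NE + (Σα_i)·G^NE = 35 + 1.12·19 = 56.28.
Planner: ∂(Σu_j)/∂g_i = Σα_j − 1 = 1.12 > 0, so everyone contributes w_i; G^SO = 35, W^SO = 35 + 1.12·35 = 74.2.
Deadweight loss = 17.92.

17.92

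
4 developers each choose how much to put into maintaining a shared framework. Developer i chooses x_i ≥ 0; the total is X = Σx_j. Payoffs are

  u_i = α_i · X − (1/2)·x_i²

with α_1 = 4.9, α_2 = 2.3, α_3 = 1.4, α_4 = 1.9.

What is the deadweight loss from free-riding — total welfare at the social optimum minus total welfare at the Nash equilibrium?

127.685

Developer i's FOC: ∂u_i/∂x_i = α_i − x_i = 0, so x_i* = α_i.
NE contributions = (4.9, 2.3, 1.4, 1.9); X = 10.5.
W^NE = (Σα)·X − ½Σα_i² = 10.5² − ½·34.87 = 92.815.
Planner sets x_i = Σα_j = 10.5 for every i, so X^SO = 4·10.5 = 42.
W^SO = (Σα)·X^SO − ½·4·(Σα)² = (4/2)·10.5² = 220.5.
Deadweight loss = W^SO − W^NE = 127.685.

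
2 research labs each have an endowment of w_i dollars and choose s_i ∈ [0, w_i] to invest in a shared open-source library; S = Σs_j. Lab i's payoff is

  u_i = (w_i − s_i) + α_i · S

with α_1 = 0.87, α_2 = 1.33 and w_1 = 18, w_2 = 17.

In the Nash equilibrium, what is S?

∂u_i/∂s_i = α_i − 1, so lab i contributes w_i if α_i > 1, else 0.
α_i > 1 for i ∈ {2}; NE contributions (0, 17), S = 17.

17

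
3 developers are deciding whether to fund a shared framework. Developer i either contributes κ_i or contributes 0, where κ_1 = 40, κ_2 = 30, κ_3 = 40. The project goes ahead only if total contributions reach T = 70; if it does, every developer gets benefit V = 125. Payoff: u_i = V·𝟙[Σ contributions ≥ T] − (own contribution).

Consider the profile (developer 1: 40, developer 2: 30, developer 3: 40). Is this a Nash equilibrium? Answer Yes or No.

No

Total = 110 ≥ 70: provided.
Developer 1 (pledges 40, payoff 85): dropping to 0 → total 70, payoff 125. Profitable deviation.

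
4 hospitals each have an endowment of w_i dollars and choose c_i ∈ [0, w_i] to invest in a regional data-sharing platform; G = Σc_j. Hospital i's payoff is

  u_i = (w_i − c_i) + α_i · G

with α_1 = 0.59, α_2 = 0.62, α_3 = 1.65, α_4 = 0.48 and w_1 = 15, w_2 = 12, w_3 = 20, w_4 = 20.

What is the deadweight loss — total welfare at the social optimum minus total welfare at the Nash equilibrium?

∂u_i/∂c_i = α_i − 1, so hospital i contributes w_i if α_i > 1, else 0.
α_i > 1 for i ∈ {3}; NE contributions (0, 0, 20, 0), G = 20.
W^NE = Σw_i − G^NE + (Σα_i)·G^NE = 67 + 2.34·20 = 113.8.
Planner: ∂(Σu_j)/∂c_i = Σα_j − 1 = 2.34 > 0, so everyone contributes w_i; G^SO = 67, W^SO = 67 + 2.34·67 = 223.78.
Deadweight loss = 109.98.

109.98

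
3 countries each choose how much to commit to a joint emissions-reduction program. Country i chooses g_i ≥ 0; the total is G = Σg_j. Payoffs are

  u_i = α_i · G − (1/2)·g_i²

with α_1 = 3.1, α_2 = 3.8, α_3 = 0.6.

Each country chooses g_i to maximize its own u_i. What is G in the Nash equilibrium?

7.5

Country i's FOC: ∂u_i/∂g_i = α_i − g_i = 0, so g_i* = α_i.
NE contributions = (3.1, 3.8, 0.6); G = 7.5.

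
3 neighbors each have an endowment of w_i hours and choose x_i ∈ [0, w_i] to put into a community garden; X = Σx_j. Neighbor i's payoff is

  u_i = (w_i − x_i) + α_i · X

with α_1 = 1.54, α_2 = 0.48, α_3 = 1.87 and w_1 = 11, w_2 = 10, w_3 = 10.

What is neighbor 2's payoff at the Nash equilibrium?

20.08

∂u_i/∂x_i = α_i − 1, so neighbor i contributes w_i if α_i > 1, else 0.
α_i > 1 for i ∈ {1, 3}; NE contributions (11, 0, 10), X = 21.
u_2 = (10 − 0) + 0.48·21 = 20.08.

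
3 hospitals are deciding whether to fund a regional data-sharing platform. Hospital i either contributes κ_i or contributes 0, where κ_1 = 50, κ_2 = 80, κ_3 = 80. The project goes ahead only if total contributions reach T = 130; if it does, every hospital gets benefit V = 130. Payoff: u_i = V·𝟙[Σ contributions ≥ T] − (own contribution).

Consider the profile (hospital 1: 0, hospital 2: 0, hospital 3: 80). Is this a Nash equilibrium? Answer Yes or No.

No

Total = 80 < 130: not provided.
Hospital 1 (pledges 0, payoff 0): pledging 50 → total 130, payoff 80. Profitable deviation.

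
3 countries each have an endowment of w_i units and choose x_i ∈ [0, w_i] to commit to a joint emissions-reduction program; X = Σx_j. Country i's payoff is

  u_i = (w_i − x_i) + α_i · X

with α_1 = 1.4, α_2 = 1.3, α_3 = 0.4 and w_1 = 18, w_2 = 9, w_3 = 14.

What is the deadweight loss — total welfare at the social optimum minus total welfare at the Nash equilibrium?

29.4

∂u_i/∂x_i = α_i − 1, so country i contributes w_i if α_i > 1, else 0.
α_i > 1 for i ∈ {1, 2}; NE contributions (18, 9, 0), X = 27.
W^NE = Σw_i − X^NE + (Σα_i)·X^NE = 41 + 2.1·27 = 97.7.
Planner: ∂(Σu_j)/∂x_i = Σα_j − 1 = 2.1 > 0, so everyone contributes w_i; X^SO = 41, W^SO = 41 + 2.1·41 = 127.1.
Deadweight loss = 29.4.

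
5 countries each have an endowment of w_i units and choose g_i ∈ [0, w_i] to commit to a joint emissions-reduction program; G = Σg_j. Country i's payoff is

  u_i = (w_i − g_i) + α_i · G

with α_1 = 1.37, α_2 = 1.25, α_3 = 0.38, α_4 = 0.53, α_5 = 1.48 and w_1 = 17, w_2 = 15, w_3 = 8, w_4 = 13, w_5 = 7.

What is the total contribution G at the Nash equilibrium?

∂u_i/∂g_i = α_i − 1, so country i contributes w_i if α_i > 1, else 0.
α_i > 1 for i ∈ {1, 2, 5}; NE contributions (17, 15, 0, 0, 7), G = 39.

39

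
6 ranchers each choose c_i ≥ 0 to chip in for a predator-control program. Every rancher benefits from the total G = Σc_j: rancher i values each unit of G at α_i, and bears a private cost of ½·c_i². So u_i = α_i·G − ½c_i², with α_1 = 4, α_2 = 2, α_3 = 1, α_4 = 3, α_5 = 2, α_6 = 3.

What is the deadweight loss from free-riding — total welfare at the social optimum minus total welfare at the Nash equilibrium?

Rancher i's FOC: ∂u_i/∂c_i = α_i − c_i = 0, so c_i* = α_i.
NE contributions = (4, 2, 1, 3, 2, 3); G = 15.
W^NE = (Σα)·G − ½Σα_i² = 15² − ½·43 = 203.5.
Planner sets c_i = Σα_j = 15 for every i, so G^SO = 6·15 = 90.
W^SO = (Σα)·G^SO − ½·6·(Σα)² = (6/2)·15² = 675.
Deadweight loss = W^SO − W^NE = 471.5.

471.5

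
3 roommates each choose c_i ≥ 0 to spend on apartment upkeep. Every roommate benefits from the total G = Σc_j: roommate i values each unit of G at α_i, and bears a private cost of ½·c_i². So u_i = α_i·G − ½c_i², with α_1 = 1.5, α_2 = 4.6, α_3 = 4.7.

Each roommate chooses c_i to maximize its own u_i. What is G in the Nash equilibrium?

10.8

Roommate i's FOC: ∂u_i/∂c_i = α_i − c_i = 0, so c_i* = α_i.
NE contributions = (1.5, 4.6, 4.7); G = 10.8.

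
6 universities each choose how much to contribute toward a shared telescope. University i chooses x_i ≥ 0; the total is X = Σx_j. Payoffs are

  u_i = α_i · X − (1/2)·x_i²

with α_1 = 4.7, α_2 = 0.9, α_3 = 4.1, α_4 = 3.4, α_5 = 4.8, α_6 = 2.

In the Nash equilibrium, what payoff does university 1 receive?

University i's FOC: ∂u_i/∂x_i = α_i − x_i = 0, so x_i* = α_i.
NE contributions = (4.7, 0.9, 4.1, 3.4, 4.8, 2); X = 19.9.
u_1 = α_1·X − ½·(x_1)² = 4.7·19.9 − ½·4.7² = 82.485.

82.485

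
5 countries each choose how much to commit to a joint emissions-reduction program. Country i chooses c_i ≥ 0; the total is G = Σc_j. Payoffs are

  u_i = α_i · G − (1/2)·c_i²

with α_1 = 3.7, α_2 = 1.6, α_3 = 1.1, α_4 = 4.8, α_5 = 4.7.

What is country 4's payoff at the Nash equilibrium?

Country i's FOC: ∂u_i/∂c_i = α_i − c_i = 0, so c_i* = α_i.
NE contributions = (3.7, 1.6, 1.1, 4.8, 4.7); G = 15.9.
u_4 = α_4·G − ½·(c_4)² = 4.8·15.9 − ½·4.8² = 64.8.

64.8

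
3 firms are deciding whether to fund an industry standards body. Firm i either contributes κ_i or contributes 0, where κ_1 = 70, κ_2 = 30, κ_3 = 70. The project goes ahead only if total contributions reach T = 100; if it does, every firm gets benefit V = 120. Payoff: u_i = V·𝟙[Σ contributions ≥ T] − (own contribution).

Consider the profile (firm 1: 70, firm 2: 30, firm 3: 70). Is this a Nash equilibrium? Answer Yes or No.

No

Total = 170 ≥ 100: provided.
Firm 1 (pledges 70, payoff 50): dropping to 0 → total 100, payoff 120. Profitable deviation.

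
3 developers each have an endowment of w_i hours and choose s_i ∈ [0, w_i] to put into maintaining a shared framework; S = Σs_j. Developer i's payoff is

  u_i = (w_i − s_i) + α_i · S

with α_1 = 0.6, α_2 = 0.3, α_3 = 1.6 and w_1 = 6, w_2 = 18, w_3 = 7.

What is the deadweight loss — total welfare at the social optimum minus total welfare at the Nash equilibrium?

36

∂u_i/∂s_i = α_i − 1, so developer i contributes w_i if α_i > 1, else 0.
α_i > 1 for i ∈ {3}; NE contributions (0, 0, 7), S = 7.
W^NE = Σw_i − S^NE + (Σα_i)·S^NE = 31 + 1.5·7 = 41.5.
Planner: ∂(Σu_j)/∂s_i = Σα_j − 1 = 1.5 > 0, so everyone contributes w_i; S^SO = 31, W^SO = 31 + 1.5·31 = 77.5.
Deadweight loss = 36.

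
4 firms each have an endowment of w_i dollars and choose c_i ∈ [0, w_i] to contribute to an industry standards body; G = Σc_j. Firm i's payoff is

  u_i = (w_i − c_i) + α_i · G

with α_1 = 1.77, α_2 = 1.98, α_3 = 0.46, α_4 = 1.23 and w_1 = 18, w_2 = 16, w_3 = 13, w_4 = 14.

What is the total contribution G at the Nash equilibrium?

∂u_i/∂c_i = α_i − 1, so firm i contributes w_i if α_i > 1, else 0.
α_i > 1 for i ∈ {1, 2, 4}; NE contributions (18, 16, 0, 14), G = 48.

48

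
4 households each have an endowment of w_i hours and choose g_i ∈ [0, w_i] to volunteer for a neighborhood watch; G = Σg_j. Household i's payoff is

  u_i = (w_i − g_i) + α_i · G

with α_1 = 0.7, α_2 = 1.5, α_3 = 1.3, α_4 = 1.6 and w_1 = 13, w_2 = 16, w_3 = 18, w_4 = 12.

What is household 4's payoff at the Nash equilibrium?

73.6

∂u_i/∂g_i = α_i − 1, so household i contributes w_i if α_i > 1, else 0.
α_i > 1 for i ∈ {2, 3, 4}; NE contributions (0, 16, 18, 12), G = 46.
u_4 = (12 − 12) + 1.6·46 = 73.6.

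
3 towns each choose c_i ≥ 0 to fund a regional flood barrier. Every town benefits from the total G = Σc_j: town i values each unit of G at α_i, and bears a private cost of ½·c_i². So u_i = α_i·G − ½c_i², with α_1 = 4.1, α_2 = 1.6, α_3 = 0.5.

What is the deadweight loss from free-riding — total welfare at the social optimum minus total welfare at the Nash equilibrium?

Town i's FOC: ∂u_i/∂c_i = α_i − c_i = 0, so c_i* = α_i.
NE contributions = (4.1, 1.6, 0.5); G = 6.2.
W^NE = (Σα)·G − ½Σα_i² = 6.2² − ½·19.62 = 28.63.
Planner sets c_i = Σα_j = 6.2 for every i, so G^SO = 3·6.2 = 18.6.
W^SO = (Σα)·G^SO − ½·3·(Σα)² = (3/2)·6.2² = 57.66.
Deadweight loss = W^SO − W^NE = 29.03.

29.03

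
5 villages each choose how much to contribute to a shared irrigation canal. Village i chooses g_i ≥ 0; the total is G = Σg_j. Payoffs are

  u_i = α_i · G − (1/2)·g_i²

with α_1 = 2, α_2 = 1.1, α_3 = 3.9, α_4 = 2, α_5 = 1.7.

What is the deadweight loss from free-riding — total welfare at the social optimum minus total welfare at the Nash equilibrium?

Village i's FOC: ∂u_i/∂g_i = α_i − g_i = 0, so g_i* = α_i.
NE contributions = (2, 1.1, 3.9, 2, 1.7); G = 10.7.
W^NE = (Σα)·G − ½Σα_i² = 10.7² − ½·27.31 = 100.835.
Planner sets g_i = Σα_j = 10.7 for every i, so G^SO = 5·10.7 = 53.5.
W^SO = (Σα)·G^SO − ½·5·(Σα)² = (5/2)·10.7² = 286.225.
Deadweight loss = W^SO − W^NE = 185.39.

185.39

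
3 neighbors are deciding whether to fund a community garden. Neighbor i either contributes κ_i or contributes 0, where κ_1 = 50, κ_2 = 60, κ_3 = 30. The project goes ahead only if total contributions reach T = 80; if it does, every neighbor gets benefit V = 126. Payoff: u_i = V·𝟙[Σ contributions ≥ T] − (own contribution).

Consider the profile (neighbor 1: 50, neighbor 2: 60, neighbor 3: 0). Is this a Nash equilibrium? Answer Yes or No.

Total = 110 ≥ 80: provided.
Neighbor 1 (pledges 50, payoff 76): dropping to 0 → total 60, payoff 0. No gain.
Neighbor 2 (pledges 60, payoff 66): dropping to 0 → total 50, payoff 0. No gain.
Neighbor 3 (pledges 0, payoff 126): pledging 30 → total 140, payoff 96. No gain.

Yes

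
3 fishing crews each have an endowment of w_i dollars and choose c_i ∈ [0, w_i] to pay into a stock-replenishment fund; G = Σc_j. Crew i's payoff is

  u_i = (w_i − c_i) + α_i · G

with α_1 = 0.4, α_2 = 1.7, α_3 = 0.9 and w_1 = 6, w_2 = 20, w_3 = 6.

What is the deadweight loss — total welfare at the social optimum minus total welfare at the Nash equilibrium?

∂u_i/∂c_i = α_i − 1, so crew i contributes w_i if α_i > 1, else 0.
α_i > 1 for i ∈ {2}; NE contributions (0, 20, 0), G = 20.
W^NE = Σw_i − G^NE + (Σα_i)·G^NE = 32 + 2·20 = 72.
Planner: ∂(Σu_j)/∂c_i = Σα_j − 1 = 2 > 0, so everyone contributes w_i; G^SO = 32, W^SO = 32 + 2·32 = 96.
Deadweight loss = 24.

24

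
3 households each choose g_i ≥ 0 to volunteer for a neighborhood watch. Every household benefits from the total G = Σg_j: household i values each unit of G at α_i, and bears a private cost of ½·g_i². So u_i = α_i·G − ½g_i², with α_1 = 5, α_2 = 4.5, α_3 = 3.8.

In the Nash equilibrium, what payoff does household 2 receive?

Household i's FOC: ∂u_i/∂g_i = α_i − g_i = 0, so g_i* = α_i.
NE contributions = (5, 4.5, 3.8); G = 13.3.
u_2 = α_2·G − ½·(g_2)² = 4.5·13.3 − ½·4.5² = 49.725.

49.725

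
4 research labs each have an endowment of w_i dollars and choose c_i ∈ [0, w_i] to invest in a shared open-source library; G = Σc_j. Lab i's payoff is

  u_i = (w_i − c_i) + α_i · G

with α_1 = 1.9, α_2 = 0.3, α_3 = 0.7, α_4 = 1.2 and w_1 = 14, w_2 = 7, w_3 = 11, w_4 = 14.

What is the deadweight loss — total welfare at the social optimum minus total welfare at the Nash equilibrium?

55.8

∂u_i/∂c_i = α_i − 1, so lab i contributes w_i if α_i > 1, else 0.
α_i > 1 for i ∈ {1, 4}; NE contributions (14, 0, 0, 14), G = 28.
W^NE = Σw_i − G^NE + (Σα_i)·G^NE = 46 + 3.1·28 = 132.8.
Planner: ∂(Σu_j)/∂c_i = Σα_j − 1 = 3.1 > 0, so everyone contributes w_i; G^SO = 46, W^SO = 46 + 3.1·46 = 188.6.
Deadweight loss = 55.8.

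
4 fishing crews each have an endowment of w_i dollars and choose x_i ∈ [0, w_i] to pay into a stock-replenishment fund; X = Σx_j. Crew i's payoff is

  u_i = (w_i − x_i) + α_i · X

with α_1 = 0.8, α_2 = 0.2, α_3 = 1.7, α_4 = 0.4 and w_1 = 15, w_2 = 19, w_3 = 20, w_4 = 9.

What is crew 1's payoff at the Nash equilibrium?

31

∂u_i/∂x_i = α_i − 1, so crew i contributes w_i if α_i > 1, else 0.
α_i > 1 for i ∈ {3}; NE contributions (0, 0, 20, 0), X = 20.
u_1 = (15 − 0) + 0.8·20 = 31.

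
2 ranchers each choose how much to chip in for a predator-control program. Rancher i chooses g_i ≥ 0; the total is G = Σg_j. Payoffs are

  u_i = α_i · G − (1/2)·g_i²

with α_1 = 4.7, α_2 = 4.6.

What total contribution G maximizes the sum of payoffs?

Planner FOC: ∂(Σu_j)/∂g_i = (Σα_j) − g_i = 0, so g_i^SO = Σα_j = 9.3 for every i; G^SO = 18.6.

18.6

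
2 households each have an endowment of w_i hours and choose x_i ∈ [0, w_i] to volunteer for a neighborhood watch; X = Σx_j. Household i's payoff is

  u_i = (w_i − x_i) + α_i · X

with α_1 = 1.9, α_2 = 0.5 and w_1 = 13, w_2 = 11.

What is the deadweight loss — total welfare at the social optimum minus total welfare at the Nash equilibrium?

∂u_i/∂x_i = α_i − 1, so household i contributes w_i if α_i > 1, else 0.
α_i > 1 for i ∈ {1}; NE contributions (13, 0), X = 13.
W^NE = Σw_i − X^NE + (Σα_i)·X^NE = 24 + 1.4·13 = 42.2.
Planner: ∂(Σu_j)/∂x_i = Σα_j − 1 = 1.4 > 0, so everyone contributes w_i; X^SO = 24, W^SO = 24 + 1.4·24 = 57.6.
Deadweight loss = 15.4.

15.4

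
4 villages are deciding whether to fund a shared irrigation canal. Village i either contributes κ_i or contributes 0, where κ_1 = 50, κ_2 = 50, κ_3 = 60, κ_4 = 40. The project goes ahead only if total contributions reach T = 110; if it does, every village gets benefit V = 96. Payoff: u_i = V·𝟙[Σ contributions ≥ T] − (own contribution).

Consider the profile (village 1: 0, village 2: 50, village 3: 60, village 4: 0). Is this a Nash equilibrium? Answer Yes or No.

Yes

Total = 110 ≥ 110: provided.
Village 1 (pledges 0, payoff 96): pledging 50 → total 160, payoff 46. No gain.
Village 2 (pledges 50, payoff 46): dropping to 0 → total 60, payoff 0. No gain.
Village 3 (pledges 60, payoff 36): dropping to 0 → total 50, payoff 0. No gain.
Village 4 (pledges 0, payoff 96): pledging 40 → total 150, payoff 56. No gain.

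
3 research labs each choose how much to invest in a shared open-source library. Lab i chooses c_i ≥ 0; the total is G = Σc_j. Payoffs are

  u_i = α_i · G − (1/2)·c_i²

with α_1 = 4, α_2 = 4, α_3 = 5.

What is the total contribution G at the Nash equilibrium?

Lab i's FOC: ∂u_i/∂c_i = α_i − c_i = 0, so c_i* = α_i.
NE contributions = (4, 4, 5); G = 13.

13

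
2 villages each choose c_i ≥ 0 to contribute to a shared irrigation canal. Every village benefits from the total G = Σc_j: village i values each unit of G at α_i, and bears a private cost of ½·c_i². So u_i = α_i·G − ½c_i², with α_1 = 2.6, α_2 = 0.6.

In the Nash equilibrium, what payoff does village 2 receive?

1.74

Village i's FOC: ∂u_i/∂c_i = α_i − c_i = 0, so c_i* = α_i.
NE contributions = (2.6, 0.6); G = 3.2.
u_2 = α_2·G − ½·(c_2)² = 0.6·3.2 − ½·0.6² = 1.74.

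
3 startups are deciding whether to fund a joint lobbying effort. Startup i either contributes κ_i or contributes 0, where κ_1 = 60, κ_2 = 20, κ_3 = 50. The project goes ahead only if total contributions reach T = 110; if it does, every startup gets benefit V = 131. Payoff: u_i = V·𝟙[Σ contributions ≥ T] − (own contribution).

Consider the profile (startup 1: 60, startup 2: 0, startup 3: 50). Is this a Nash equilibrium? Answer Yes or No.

Total = 110 ≥ 110: provided.
Startup 1 (pledges 60, payoff 71): dropping to 0 → total 50, payoff 0. No gain.
Startup 2 (pledges 0, payoff 131): pledging 20 → total 130, payoff 111. No gain.
Startup 3 (pledges 50, payoff 81): dropping to 0 → total 60, payoff 0. No gain.

Yes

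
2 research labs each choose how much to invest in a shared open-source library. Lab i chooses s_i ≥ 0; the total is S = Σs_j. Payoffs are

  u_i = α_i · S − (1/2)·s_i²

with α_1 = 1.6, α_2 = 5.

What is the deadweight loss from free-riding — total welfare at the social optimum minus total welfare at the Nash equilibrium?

Lab i's FOC: ∂u_i/∂s_i = α_i − s_i = 0, so s_i* = α_i.
NE contributions = (1.6, 5); S = 6.6.
W^NE = (Σα)·S − ½Σα_i² = 6.6² − ½·27.56 = 29.78.
Planner sets s_i = Σα_j = 6.6 for every i, so S^SO = 2·6.6 = 13.2.
W^SO = (Σα)·S^SO − ½·2·(Σα)² = (2/2)·6.6² = 43.56.
Deadweight loss = W^SO − W^NE = 13.78.

13.78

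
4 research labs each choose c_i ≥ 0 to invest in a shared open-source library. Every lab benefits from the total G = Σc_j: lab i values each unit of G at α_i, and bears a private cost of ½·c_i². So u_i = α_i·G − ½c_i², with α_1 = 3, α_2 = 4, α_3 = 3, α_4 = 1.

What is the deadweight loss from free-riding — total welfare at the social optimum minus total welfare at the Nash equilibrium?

Lab i's FOC: ∂u_i/∂c_i = α_i − c_i = 0, so c_i* = α_i.
NE contributions = (3, 4, 3, 1); G = 11.
W^NE = (Σα)·G − ½Σα_i² = 11² − ½·35 = 103.5.
Planner sets c_i = Σα_j = 11 for every i, so G^SO = 4·11 = 44.
W^SO = (Σα)·G^SO − ½·4·(Σα)² = (4/2)·11² = 242.
Deadweight loss = W^SO − W^NE = 138.5.

138.5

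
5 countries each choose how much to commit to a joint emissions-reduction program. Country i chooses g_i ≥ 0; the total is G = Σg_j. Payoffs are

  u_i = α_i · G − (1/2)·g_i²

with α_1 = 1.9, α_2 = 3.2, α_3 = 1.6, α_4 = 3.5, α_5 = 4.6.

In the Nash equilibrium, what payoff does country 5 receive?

Country i's FOC: ∂u_i/∂g_i = α_i − g_i = 0, so g_i* = α_i.
NE contributions = (1.9, 3.2, 1.6, 3.5, 4.6); G = 14.8.
u_5 = α_5·G − ½·(g_5)² = 4.6·14.8 − ½·4.6² = 57.5.

57.5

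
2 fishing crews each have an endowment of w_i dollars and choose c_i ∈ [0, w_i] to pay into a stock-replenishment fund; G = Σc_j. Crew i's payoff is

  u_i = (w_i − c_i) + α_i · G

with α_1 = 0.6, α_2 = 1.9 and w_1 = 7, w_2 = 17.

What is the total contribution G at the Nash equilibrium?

17

∂u_i/∂c_i = α_i − 1, so crew i contributes w_i if α_i > 1, else 0.
α_i > 1 for i ∈ {2}; NE contributions (0, 17), G = 17.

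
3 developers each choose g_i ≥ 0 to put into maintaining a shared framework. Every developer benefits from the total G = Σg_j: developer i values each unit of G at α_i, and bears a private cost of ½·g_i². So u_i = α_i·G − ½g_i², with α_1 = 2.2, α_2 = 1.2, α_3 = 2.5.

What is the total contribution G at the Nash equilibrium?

Developer i's FOC: ∂u_i/∂g_i = α_i − g_i = 0, so g_i* = α_i.
NE contributions = (2.2, 1.2, 2.5); G = 5.9.

5.9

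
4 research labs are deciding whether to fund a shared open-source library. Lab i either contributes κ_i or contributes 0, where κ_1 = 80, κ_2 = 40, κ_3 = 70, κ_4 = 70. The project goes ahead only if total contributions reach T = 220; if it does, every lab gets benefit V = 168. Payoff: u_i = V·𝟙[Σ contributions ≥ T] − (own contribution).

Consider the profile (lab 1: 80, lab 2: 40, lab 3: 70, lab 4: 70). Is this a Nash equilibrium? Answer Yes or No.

No

Total = 260 ≥ 220: provided.
Lab 1 (pledges 80, payoff 88): dropping to 0 → total 180, payoff 0. No gain.
Lab 2 (pledges 40, payoff 128): dropping to 0 → total 220, payoff 168. Profitable deviation.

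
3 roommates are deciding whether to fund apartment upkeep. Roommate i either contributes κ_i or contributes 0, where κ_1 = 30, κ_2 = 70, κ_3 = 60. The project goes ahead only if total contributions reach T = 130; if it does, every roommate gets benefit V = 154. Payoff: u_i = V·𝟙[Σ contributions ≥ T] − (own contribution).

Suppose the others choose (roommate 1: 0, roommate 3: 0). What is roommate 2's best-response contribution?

0

Others' total = 0. Even contributing 70 gives 70 < 130: no benefit either way.
Best response: 0.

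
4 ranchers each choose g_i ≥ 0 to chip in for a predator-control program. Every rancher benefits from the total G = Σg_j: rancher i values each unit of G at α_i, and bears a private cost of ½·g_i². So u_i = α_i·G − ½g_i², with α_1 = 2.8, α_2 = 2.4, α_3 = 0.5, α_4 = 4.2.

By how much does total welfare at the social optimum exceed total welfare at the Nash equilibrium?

Rancher i's FOC: ∂u_i/∂g_i = α_i − g_i = 0, so g_i* = α_i.
NE contributions = (2.8, 2.4, 0.5, 4.2); G = 9.9.
W^NE = (Σα)·G − ½Σα_i² = 9.9² − ½·31.49 = 82.265.
Planner sets g_i = Σα_j = 9.9 for every i, so G^SO = 4·9.9 = 39.6.
W^SO = (Σα)·G^SO − ½·4·(Σα)² = (4/2)·9.9² = 196.02.
Deadweight loss = W^SO − W^NE = 113.755.

113.755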